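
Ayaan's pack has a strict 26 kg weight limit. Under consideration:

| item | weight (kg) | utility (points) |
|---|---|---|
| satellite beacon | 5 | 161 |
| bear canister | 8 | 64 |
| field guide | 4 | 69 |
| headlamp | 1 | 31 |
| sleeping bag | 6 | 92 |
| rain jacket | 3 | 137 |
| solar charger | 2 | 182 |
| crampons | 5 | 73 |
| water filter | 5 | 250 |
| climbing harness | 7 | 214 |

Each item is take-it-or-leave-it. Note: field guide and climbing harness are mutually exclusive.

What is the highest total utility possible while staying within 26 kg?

975

The ratio ordering already packs tightly: satellite beacon + headlamp + rain jacket + solar charger + water filter + climbing harness, 23 kg, 975.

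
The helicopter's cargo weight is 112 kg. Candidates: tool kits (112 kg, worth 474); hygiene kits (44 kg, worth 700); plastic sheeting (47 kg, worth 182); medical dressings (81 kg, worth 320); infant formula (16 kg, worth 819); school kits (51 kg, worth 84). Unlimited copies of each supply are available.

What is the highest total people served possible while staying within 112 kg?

5733

Ranking by ratio (people served/kg): infant formula 51.19, hygiene kits 15.91, tool kits 4.23.
Best packing: 7×infant formula — 112 kg, 5733 total.
That's the maximum — no swap from here does better than 5733.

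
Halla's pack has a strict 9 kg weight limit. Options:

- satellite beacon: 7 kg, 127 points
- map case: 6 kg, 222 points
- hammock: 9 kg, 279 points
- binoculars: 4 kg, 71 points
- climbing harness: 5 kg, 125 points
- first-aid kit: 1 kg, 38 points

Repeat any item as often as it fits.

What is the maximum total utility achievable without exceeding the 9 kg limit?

9×first-aid kit uses 9 of the 9 kg and totals 342.
Nothing else within 9 kg beats 342.

342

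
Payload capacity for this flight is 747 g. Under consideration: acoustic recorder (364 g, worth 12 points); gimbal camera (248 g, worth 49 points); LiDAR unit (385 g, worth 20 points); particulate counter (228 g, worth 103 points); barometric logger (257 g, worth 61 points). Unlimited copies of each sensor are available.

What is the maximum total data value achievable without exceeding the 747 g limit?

309

Best packing: 3×particulate counter — 684 g, 309 total.
Nothing else within 747 g beats 309.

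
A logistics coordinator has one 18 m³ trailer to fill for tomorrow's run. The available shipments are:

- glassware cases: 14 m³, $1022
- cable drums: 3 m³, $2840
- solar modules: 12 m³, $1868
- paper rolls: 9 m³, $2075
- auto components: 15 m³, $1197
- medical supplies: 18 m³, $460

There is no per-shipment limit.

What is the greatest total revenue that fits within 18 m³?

17040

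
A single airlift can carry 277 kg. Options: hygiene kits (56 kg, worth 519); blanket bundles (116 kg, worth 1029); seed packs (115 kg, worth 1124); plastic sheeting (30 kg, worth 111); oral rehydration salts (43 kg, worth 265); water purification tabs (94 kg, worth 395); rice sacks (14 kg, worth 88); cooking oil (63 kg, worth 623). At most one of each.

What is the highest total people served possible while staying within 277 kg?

By people served per kg: cooking oil 9.89, seed packs 9.77, hygiene kits 9.27 lead.
A density-first pass picks hygiene kits + seed packs + rice sacks + cooking oil — 2354 at 248 kg.
The 14 kg tied up in rice sacks is better spent on oral rehydration salts — total rises to 2531 (277 kg).

2531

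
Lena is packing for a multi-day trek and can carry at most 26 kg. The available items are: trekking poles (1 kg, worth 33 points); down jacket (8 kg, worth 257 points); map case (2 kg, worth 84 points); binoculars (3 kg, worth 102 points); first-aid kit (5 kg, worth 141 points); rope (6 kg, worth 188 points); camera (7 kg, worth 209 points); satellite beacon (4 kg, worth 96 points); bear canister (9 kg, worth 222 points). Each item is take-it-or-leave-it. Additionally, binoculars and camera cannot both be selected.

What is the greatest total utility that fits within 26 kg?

Taking trekking poles + down jacket + map case + binoculars + first-aid kit + rope: 25 kg used, 805 in utility.

805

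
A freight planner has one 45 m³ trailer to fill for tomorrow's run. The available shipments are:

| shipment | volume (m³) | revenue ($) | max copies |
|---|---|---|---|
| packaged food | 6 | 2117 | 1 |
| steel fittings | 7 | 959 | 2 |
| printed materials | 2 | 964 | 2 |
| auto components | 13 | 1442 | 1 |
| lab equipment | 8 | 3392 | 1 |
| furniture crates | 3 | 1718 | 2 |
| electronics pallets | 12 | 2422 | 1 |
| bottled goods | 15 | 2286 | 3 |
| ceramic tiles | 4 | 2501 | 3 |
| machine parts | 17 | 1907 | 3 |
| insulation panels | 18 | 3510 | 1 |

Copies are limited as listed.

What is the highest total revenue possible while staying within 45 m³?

19335

The ratio ordering already packs tightly: packaged food + steel fittings + 2×printed materials + lab equipment + 2×furniture crates + 3×ceramic tiles, 43 m³, 19335.
The spare 2 m³ is too small for any remaining shipment, and no exchange beats 19335.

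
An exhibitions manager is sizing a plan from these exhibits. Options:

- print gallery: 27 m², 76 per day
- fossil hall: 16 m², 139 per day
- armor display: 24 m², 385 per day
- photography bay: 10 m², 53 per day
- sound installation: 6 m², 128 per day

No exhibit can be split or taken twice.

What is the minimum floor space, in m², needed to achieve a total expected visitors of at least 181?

Look for the lowest-floor combination reaching 181.
photography bay + sound installation reaches 181 using 16 m².
No combination under 16 m² hits 181.

16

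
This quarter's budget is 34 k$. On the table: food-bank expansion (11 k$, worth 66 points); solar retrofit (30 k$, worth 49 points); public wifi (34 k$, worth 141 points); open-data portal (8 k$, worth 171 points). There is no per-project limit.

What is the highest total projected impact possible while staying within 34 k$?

4×open-data portal uses 32 of the 34 k$ and totals 684.
No other feasible combination exceeds 684.

684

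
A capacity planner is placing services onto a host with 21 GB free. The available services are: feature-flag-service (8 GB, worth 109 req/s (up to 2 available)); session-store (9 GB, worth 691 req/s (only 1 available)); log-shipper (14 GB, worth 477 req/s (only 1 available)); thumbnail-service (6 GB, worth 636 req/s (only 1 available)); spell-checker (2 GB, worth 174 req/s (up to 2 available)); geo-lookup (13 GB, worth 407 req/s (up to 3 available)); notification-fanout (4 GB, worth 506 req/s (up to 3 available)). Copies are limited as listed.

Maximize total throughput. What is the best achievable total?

Taking thumbnail-service + spell-checker + 3×notification-fanout: 20 GB used, 2328 in throughput.

2328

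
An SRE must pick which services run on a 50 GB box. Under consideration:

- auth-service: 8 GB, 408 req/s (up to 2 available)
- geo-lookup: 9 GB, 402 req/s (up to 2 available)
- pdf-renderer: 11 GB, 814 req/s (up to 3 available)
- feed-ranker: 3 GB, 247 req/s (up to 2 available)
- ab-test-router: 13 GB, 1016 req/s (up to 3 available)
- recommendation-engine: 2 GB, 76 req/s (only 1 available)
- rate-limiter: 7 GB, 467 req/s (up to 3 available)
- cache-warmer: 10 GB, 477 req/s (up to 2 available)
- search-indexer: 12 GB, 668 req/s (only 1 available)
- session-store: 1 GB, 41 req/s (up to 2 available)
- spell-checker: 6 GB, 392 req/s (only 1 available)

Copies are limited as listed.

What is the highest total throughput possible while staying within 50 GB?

3862

Filling by ratio: 2×feed-ranker + 3×ab-test-router + recommendation-engine + 2×session-store for 3700, with 1 GB left unused.
Dropping 2×feed-ranker and recommendation-engine and 2×session-store frees 10 GB; slotting in pdf-renderer (11 GB) lifts the total to 3862 at 50 GB.
No other feasible combination exceeds 3862.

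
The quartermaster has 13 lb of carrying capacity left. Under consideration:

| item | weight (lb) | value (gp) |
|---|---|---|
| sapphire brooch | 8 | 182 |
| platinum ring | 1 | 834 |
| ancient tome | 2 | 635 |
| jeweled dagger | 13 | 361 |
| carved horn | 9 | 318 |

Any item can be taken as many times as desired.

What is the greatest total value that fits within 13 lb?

10842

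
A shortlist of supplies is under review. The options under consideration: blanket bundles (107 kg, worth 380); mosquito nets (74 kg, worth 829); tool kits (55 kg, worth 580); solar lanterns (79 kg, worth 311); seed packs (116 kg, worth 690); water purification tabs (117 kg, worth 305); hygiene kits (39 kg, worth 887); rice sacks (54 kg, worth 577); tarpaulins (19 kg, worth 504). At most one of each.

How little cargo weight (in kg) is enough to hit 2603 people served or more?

Need the lightest bundle worth ≥ 2603.
mosquito nets + hygiene kits + rice sacks + tarpaulins: 2797 people served at 186 kg.
No combination under 186 kg hits 2603.

186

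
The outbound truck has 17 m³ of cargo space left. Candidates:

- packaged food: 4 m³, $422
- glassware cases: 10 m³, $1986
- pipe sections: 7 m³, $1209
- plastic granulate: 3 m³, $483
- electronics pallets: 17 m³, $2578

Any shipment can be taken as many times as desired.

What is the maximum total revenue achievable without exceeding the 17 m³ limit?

3195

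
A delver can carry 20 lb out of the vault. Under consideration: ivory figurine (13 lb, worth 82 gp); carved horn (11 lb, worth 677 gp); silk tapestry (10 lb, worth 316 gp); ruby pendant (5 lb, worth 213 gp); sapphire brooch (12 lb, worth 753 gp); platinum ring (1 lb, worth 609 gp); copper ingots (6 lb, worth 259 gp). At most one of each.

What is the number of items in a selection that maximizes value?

3

Best achievable value is 1621.
sapphire brooch + platinum ring + copper ingots hits 1621 at 19 lb.
All optima have 3 items.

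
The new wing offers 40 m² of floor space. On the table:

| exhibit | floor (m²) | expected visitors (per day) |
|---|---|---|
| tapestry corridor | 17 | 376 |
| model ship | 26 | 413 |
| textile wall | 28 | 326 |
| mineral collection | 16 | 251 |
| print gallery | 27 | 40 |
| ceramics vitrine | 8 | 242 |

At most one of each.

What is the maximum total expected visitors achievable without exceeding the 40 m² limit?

655

A density-first pass picks tapestry corridor + ceramics vitrine — 618 at 25 m².
Replace tapestry corridor with model ship: the trade gains 37 net, giving 655 at 34 m².
The closest alternative, tapestry corridor + mineral collection, reaches only 627.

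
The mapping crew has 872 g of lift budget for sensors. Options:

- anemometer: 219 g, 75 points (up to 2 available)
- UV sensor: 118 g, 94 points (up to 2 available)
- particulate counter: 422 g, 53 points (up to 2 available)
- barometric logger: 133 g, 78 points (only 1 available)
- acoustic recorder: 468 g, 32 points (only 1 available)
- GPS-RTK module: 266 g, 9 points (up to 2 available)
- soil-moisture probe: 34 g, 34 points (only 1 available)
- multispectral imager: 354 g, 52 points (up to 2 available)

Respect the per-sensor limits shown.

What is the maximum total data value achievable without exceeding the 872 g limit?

450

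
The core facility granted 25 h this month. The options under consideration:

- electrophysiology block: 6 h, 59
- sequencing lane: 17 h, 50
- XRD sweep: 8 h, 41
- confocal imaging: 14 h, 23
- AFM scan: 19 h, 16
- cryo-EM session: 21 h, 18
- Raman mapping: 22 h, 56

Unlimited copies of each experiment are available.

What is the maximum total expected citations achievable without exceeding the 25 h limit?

Taking 4×electrophysiology block: 24 h used, 236 in expected citations.
Every other selection either busts 25 h or fails to beat 236.

236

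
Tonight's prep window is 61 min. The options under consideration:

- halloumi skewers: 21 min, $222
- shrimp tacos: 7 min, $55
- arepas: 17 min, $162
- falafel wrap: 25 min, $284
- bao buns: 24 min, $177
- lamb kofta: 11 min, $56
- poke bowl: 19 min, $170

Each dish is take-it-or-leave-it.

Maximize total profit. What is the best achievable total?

616

Greedy by ratio would take halloumi skewers + shrimp tacos + falafel wrap: 53 min used, total 561.
The 28 min tied up in halloumi skewers and shrimp tacos is better spent on arepas + poke bowl — total rises to 616 (61 min).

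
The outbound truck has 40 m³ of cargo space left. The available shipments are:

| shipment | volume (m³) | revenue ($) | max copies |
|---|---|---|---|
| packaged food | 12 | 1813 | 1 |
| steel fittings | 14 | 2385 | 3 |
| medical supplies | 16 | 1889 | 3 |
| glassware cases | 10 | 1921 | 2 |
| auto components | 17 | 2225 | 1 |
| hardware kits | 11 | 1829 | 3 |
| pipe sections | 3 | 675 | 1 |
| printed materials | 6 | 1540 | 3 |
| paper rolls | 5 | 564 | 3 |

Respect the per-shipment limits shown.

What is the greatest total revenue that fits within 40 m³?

8462

Filling by ratio: glassware cases + pipe sections + 3×printed materials + paper rolls for 7780, with 4 m³ left unused.
Replace pipe sections and paper rolls with glassware cases: the trade gains 682 net, giving 8462 at 38 m³.
Every other selection either busts 40 m³ or exceeds an availability limit or fails to beat 8462.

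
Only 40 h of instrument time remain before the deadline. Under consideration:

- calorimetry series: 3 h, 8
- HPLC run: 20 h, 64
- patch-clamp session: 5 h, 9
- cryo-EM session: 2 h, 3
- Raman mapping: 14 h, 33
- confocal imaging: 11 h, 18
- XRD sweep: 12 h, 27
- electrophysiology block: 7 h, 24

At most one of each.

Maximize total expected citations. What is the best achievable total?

115

Filling by ratio: calorimetry series + HPLC run + patch-clamp session + cryo-EM session + electrophysiology block for 108, with 3 h left unused.
The 10 h tied up in calorimetry series and patch-clamp session and cryo-EM session is better spent on XRD sweep — total rises to 115 (39 h).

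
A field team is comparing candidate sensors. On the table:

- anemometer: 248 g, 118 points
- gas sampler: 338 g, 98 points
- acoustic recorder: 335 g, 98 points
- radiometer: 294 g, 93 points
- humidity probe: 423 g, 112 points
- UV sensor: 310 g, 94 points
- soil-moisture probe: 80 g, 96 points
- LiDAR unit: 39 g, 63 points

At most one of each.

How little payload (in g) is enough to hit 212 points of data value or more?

328

Look for the lowest-payload combination reaching 212.
anemometer + soil-moisture probe reaches 214 using 328 g.
Any bundle with less than 328 g falls short of 212.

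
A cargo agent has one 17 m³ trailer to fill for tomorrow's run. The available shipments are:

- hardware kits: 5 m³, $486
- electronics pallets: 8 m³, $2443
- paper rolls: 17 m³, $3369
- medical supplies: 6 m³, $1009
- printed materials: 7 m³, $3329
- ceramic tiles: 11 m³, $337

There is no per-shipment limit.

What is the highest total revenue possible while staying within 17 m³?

2×printed materials uses 14 of the 17 m³ and totals 6658.

6658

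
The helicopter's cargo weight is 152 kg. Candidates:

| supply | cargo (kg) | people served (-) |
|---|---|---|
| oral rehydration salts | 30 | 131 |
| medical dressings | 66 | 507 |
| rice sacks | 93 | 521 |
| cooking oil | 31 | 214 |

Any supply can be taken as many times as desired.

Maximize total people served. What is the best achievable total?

Best packing: 2×medical dressings — 132 kg, 1014 total.
Every other selection either busts 152 kg or fails to beat 1014.

1014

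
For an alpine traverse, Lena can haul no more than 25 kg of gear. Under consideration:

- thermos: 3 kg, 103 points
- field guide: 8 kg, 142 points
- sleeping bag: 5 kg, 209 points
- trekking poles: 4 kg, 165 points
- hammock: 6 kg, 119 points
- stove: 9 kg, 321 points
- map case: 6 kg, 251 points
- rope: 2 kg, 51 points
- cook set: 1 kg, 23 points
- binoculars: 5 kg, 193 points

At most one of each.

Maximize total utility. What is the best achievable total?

974

By utility per kg: map case 41.83, sleeping bag 41.80, trekking poles 41.25, binoculars 38.60 lead.
Greedy by ratio would take thermos + sleeping bag + trekking poles + map case + rope + binoculars: 25 kg used, total 972.
Replace thermos and trekking poles and rope with stove: the trade gains 2 net, giving 974 at 25 kg.
Next best is thermos + sleeping bag + trekking poles + map case + rope + binoculars at 972 (25 kg) — short by 2.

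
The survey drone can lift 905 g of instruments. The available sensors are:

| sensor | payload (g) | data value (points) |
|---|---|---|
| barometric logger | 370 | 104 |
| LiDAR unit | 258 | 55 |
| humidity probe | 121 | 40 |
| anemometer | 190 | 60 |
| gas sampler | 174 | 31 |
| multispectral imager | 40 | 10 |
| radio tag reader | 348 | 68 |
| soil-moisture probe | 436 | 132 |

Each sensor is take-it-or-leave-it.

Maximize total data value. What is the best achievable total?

247

By data value per g: humidity probe 0.33, anemometer 0.32, soil-moisture probe 0.30, barometric logger 0.28 lead.
Greedy by ratio would take humidity probe + anemometer + multispectral imager + soil-moisture probe: 787 g used, total 242.
Dropping humidity probe and multispectral imager frees 161 g; slotting in LiDAR unit (258 g) lifts the total to 247 at 884 g.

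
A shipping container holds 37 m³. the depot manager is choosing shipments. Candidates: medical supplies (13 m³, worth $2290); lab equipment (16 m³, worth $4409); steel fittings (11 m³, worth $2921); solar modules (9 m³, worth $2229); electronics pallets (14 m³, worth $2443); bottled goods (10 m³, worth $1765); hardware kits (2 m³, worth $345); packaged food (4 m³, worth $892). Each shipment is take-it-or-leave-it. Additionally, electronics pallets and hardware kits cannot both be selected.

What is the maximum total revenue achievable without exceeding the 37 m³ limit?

9559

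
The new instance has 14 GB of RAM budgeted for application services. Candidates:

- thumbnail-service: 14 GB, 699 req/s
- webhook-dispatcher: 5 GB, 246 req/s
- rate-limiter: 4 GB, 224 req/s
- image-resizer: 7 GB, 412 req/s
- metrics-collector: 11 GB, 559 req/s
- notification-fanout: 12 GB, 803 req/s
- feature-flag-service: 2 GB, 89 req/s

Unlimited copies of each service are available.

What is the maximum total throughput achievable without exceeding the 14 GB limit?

892

Notification-fanout + feature-flag-service uses 14 of the 14 GB and totals 892.
That's the maximum — no swap from here does better than 892.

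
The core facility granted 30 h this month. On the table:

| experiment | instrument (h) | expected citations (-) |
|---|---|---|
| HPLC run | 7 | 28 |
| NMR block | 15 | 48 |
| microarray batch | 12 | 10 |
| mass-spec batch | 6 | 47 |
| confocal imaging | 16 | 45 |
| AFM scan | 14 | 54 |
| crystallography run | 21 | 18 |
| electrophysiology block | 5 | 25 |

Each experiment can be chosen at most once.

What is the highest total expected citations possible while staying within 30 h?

129

Greedy by ratio would take HPLC run + microarray batch + mass-spec batch + electrophysiology block: 30 h used, total 110.
Dropping microarray batch and electrophysiology block frees 17 h; slotting in AFM scan (14 h) lifts the total to 129 at 27 h.
The closest alternative, mass-spec batch + AFM scan + electrophysiology block, reaches only 126.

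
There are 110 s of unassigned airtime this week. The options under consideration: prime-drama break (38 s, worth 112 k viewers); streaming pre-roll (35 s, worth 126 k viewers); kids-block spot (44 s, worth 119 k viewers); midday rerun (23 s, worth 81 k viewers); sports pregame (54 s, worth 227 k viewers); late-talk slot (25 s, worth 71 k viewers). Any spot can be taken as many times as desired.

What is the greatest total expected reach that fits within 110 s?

454

Ranking by ratio (expected reach/s): sports pregame 4.20, streaming pre-roll 3.60, midday rerun 3.52, prime-drama break 2.95.
The ratio ordering already packs tightly: 2×sports pregame, 108 s, 454.
Every other selection either busts 110 s or fails to beat 454.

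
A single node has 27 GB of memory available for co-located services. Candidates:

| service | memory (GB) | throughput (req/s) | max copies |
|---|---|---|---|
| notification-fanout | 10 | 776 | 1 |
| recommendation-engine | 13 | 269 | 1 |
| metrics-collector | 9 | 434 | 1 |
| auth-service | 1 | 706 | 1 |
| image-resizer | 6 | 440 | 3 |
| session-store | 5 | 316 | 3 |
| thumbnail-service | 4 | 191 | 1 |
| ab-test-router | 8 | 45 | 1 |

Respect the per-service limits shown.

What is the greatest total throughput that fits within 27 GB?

2554

Ranking by ratio (throughput/GB): auth-service 706.00, notification-fanout 77.60, image-resizer 73.33.
A density-first pass picks notification-fanout + auth-service + 2×image-resizer + thumbnail-service — 2553 at 27 GB.
Replace image-resizer and thumbnail-service with 2×session-store: the trade gains 1 net, giving 2554 at 27 GB.
No other feasible combination exceeds 2554.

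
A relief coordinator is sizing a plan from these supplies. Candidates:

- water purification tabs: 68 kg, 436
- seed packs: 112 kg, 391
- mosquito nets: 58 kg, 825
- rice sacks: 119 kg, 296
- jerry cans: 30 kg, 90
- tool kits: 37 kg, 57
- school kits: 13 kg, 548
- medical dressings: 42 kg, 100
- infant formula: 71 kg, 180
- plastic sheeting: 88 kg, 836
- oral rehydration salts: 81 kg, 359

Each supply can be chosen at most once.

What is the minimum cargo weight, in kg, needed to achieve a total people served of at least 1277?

71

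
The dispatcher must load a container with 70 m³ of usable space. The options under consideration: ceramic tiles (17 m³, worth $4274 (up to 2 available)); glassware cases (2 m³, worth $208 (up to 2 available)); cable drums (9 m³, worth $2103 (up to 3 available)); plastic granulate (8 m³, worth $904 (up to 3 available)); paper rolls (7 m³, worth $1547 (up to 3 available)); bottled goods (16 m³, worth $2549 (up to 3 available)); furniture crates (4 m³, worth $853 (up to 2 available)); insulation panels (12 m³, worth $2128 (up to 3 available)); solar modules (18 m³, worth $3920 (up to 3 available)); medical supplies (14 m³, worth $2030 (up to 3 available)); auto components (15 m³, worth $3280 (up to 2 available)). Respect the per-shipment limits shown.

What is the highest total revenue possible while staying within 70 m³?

A density-first pass picks 2×ceramic tiles + glassware cases + 3×cable drums + paper rolls — 16612 at 70 m³.
Dropping glassware cases and cable drums frees 11 m³; slotting in paper rolls + furniture crates (11 m³) lifts the total to 16701 at 70 m³.
Nothing else within 70 m³ beats 16701.

16701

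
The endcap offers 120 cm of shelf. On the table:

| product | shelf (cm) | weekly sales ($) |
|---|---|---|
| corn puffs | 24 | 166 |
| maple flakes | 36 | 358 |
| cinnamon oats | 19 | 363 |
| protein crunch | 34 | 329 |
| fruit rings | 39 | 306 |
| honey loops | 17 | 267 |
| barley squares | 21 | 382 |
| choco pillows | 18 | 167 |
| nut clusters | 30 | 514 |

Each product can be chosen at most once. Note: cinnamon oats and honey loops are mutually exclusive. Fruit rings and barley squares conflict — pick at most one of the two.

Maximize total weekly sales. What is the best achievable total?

Ranking by ratio (weekly sales/cm): cinnamon oats 19.11, barley squares 18.19, nut clusters 17.13, honey loops 15.71.
Best packing: protein crunch + honey loops + barley squares + choco pillows + nut clusters — 120 cm, 1659 total.
That's the maximum — no feasible swap from here does better than 1659.

1659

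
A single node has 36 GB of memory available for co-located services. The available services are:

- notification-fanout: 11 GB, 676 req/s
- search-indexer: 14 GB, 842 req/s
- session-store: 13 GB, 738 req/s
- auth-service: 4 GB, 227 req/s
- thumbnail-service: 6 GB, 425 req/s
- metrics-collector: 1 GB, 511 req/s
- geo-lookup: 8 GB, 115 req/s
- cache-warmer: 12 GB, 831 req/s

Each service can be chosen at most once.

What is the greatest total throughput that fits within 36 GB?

2732

Taking the top-ratio services first gives notification-fanout + auth-service + thumbnail-service + metrics-collector + cache-warmer for 2670 (34 GB).
Dropping notification-fanout frees 11 GB; slotting in session-store (13 GB) lifts the total to 2732 at 36 GB.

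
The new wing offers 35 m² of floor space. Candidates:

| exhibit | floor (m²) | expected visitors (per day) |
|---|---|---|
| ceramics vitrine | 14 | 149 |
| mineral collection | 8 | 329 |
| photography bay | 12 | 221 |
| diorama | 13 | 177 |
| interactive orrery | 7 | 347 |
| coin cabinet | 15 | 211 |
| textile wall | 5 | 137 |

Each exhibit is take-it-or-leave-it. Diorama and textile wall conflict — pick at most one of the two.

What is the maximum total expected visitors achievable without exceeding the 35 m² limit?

1034

Density check — interactive orrery 49.57, mineral collection 41.12, textile wall 27.40, photography bay 18.42 are the best per m².
The ratio ordering already packs tightly: mineral collection + photography bay + interactive orrery + textile wall, 32 m², 1034.
No other feasible combination exceeds 1034.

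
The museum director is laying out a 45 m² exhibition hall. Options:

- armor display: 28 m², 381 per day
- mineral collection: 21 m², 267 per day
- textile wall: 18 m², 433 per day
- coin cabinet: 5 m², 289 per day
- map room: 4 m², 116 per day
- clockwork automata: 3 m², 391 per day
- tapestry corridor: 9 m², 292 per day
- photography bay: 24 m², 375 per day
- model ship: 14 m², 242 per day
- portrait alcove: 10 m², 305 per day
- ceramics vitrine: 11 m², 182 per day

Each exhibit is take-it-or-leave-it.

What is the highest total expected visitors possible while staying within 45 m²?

Ranking by ratio (expected visitors/m²): clockwork automata 130.33, coin cabinet 57.80, tapestry corridor 32.44, portrait alcove 30.50.
Taking the top-ratio exhibits first gives coin cabinet + map room + clockwork automata + tapestry corridor + model ship + portrait alcove for 1635 (45 m²).
Dropping map room and model ship frees 18 m²; slotting in textile wall (18 m²) lifts the total to 1710 at 45 m².

1710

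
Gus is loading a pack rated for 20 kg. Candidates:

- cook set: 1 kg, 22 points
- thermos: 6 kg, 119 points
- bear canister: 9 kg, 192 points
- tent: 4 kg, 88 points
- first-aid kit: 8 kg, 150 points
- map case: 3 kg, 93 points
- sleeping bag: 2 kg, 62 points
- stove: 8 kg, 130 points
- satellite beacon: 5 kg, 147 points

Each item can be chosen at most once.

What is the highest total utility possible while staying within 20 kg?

516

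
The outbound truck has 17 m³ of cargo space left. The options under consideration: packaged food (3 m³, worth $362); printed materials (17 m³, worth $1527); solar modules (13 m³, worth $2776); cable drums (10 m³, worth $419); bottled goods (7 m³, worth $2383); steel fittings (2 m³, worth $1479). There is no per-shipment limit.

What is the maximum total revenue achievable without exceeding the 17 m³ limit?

Taking 8×steel fittings: 16 m³ used, 11832 in revenue.
Nothing else within 17 m³ beats 11832.

11832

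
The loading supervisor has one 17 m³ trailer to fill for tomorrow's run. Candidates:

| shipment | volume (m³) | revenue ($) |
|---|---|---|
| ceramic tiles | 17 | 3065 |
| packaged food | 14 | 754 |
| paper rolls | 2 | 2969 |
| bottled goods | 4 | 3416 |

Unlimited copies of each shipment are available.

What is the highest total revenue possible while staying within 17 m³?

23752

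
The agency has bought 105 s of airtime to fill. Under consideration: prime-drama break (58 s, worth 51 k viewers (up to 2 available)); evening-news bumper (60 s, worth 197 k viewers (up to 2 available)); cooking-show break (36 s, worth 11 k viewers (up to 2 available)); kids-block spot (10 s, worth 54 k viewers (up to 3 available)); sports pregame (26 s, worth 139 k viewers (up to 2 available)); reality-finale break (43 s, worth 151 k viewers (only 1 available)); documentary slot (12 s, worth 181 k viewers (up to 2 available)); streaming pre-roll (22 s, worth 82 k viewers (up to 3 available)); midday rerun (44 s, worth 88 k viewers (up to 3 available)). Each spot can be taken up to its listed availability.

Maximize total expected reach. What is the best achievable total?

By expected reach per s: documentary slot 15.08, kids-block spot 5.40, sports pregame 5.35 lead.
Greedy by ratio would take 3×kids-block spot + sports pregame + 2×documentary slot + streaming pre-roll: 102 s used, total 745.
Dropping kids-block spot and streaming pre-roll frees 32 s; slotting in sports pregame (26 s) lifts the total to 748 at 96 s.
That's the maximum — no swap from here does better than 748.

748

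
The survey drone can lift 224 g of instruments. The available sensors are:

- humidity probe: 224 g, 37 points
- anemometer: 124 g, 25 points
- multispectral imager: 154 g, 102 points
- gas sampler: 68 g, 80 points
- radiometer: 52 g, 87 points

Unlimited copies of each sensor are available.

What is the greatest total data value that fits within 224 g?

348

The ratio ordering already packs tightly: 4×radiometer, 208 g, 348.
No other feasible combination exceeds 348.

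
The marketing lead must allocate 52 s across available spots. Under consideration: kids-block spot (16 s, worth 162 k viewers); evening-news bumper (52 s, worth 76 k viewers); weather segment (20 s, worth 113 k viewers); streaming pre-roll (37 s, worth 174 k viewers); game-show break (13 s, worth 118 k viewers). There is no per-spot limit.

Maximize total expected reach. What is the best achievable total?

Taking 3×kids-block spot: 48 s used, 486 in expected reach.
No other feasible combination exceeds 486.

486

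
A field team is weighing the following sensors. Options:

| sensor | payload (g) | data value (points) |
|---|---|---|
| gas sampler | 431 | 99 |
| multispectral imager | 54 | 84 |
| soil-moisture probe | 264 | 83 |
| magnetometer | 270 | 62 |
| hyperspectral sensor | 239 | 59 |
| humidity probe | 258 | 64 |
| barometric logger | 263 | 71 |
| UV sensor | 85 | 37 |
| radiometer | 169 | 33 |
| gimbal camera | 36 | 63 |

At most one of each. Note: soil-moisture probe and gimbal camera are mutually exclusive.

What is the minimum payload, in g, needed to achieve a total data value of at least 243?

414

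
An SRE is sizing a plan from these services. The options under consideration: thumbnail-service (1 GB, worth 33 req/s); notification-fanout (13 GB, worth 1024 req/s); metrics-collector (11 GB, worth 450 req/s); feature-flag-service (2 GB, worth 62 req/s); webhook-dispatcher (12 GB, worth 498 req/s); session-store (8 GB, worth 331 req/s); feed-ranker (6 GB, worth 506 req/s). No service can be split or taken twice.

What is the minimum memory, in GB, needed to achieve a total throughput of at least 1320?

19

Look for the lowest-memory combination reaching 1320.
notification-fanout + feed-ranker: 1530 throughput at 19 GB.
Below 19 GB the best achievable stays under 1320.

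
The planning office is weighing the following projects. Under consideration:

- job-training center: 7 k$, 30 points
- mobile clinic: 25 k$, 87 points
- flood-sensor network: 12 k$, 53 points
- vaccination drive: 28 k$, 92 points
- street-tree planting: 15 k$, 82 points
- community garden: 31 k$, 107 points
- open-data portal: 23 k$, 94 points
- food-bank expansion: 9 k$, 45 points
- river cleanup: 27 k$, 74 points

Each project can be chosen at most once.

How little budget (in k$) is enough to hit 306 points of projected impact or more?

Minimise k$ subject to total projected impact ≥ 306.
mobile clinic + street-tree planting + open-data portal + food-bank expansion: 308 projected impact at 72 k$.
Any bundle with less than 72 k$ falls short of 306.

72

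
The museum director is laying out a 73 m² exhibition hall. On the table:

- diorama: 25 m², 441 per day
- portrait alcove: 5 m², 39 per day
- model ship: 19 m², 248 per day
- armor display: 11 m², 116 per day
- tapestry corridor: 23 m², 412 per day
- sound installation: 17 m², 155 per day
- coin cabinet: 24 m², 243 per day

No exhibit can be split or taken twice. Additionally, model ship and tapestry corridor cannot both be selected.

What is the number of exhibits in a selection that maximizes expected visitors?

3

The maximum expected visitors within 73 m² is 1096.
For example diorama + tapestry corridor + coin cabinet achieves it, using 72 m².
Every optimal selection uses 3 exhibits.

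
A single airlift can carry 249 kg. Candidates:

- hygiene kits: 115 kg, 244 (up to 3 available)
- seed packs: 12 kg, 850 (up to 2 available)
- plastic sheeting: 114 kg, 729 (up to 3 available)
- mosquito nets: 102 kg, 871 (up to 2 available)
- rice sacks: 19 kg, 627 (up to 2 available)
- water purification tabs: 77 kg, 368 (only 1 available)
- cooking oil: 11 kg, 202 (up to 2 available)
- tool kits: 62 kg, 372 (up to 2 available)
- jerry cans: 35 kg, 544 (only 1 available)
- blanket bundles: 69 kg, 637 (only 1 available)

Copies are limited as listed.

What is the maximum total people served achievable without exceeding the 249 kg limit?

4773

A density-first pass picks 2×seed packs + 2×rice sacks + 2×cooking oil + jerry cans + blanket bundles — 4539 at 188 kg.
The 69 kg tied up in blanket bundles is better spent on mosquito nets — total rises to 4773 (221 kg).
Every other selection either busts 249 kg or exceeds an availability limit or fails to beat 4773.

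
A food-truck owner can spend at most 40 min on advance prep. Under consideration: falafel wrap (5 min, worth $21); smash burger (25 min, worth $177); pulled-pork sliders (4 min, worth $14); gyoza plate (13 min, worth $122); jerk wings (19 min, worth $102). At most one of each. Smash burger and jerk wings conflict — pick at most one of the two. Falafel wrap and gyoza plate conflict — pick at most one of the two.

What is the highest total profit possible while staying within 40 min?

Taking smash burger + gyoza plate: 38 min used, 299 in profit.
Runner-up pulled-pork sliders + gyoza plate + jerk wings tops out at 238.

299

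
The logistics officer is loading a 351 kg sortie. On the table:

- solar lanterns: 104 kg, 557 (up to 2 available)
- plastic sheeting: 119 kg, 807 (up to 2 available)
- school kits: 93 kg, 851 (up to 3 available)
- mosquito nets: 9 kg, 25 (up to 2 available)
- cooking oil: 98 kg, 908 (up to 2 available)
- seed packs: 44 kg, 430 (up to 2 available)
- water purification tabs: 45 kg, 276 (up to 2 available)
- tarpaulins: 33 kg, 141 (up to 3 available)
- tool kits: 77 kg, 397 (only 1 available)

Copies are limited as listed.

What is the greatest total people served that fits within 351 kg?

A density-first pass picks 2×mosquito nets + 2×cooking oil + 2×seed packs + water purification tabs — 3002 at 347 kg.
The 89 kg tied up in seed packs and water purification tabs is better spent on school kits — total rises to 3147 (351 kg).

3147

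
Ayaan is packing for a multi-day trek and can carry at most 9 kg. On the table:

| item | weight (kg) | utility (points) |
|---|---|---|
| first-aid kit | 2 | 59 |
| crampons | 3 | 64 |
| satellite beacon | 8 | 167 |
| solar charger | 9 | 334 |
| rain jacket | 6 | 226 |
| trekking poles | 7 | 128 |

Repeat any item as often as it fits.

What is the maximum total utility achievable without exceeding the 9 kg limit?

The ratio heuristic lands on first-aid kit + rain jacket (285) but leaves 1 kg idle.
Replace first-aid kit and rain jacket with solar charger: the trade gains 49 net, giving 334 at 9 kg.

334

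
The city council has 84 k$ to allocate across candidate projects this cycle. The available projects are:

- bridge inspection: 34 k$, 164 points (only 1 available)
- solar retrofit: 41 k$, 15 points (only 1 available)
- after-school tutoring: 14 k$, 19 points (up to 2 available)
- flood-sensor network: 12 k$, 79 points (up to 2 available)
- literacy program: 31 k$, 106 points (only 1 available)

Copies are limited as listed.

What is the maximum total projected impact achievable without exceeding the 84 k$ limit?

Ranking by ratio (projected impact/k$): flood-sensor network 6.58, bridge inspection 4.82, literacy program 3.42.
A density-first pass picks bridge inspection + after-school tutoring + 2×flood-sensor network — 341 at 72 k$.
The 26 k$ tied up in after-school tutoring and flood-sensor network is better spent on literacy program — total rises to 349 (77 k$).
The spare 7 k$ is too small for any remaining project, and no exchange beats 349.

349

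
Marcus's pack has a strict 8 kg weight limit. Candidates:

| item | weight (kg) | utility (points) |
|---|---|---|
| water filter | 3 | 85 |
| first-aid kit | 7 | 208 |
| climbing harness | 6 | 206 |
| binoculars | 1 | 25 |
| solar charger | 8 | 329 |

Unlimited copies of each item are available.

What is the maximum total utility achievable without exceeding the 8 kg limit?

329

Best packing: solar charger — 8 kg, 329 total.
Nothing else within 8 kg beats 329.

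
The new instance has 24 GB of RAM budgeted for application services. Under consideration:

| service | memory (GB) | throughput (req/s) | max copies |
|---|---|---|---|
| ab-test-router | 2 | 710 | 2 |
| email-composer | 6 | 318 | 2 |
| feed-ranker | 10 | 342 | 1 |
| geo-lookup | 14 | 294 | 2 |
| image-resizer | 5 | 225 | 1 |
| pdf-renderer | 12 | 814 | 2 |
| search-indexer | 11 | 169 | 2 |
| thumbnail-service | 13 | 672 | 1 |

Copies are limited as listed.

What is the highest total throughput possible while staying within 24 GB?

The ratio ordering already packs tightly: 2×ab-test-router + email-composer + pdf-renderer, 22 GB, 2552.

2552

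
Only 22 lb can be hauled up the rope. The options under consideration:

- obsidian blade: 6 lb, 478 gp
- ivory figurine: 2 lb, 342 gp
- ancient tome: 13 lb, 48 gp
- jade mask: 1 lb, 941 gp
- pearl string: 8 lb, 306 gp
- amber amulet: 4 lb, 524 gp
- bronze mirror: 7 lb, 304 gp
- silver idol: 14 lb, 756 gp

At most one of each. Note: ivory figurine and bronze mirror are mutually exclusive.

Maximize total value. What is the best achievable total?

Taking obsidian blade + ivory figurine + jade mask + pearl string + amber amulet: 21 lb used, 2591 in value.

2591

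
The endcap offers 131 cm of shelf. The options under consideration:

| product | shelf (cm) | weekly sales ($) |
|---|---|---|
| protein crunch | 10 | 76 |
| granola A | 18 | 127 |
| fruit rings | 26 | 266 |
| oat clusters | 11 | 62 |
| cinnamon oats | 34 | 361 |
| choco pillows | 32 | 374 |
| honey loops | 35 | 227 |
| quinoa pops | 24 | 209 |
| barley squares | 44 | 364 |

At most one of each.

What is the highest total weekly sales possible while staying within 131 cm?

Density check — choco pillows 11.69, cinnamon oats 10.62, fruit rings 10.23, quinoa pops 8.71 are the best per cm.
Protein crunch + fruit rings + cinnamon oats + choco pillows + quinoa pops uses 126 of the 131 cm and totals 1286.
The closest alternative, fruit rings + oat clusters + cinnamon oats + choco pillows + quinoa pops, reaches only 1272.

1286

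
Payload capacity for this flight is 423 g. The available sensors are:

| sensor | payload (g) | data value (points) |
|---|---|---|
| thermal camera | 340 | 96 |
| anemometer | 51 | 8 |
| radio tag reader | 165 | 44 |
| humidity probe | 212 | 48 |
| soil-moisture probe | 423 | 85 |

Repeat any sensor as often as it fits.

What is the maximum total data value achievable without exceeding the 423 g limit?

Density check — thermal camera 0.28, radio tag reader 0.27, humidity probe 0.23, soil-moisture probe 0.20 are the best per g.
The ratio ordering already packs tightly: thermal camera + anemometer, 391 g, 104.

104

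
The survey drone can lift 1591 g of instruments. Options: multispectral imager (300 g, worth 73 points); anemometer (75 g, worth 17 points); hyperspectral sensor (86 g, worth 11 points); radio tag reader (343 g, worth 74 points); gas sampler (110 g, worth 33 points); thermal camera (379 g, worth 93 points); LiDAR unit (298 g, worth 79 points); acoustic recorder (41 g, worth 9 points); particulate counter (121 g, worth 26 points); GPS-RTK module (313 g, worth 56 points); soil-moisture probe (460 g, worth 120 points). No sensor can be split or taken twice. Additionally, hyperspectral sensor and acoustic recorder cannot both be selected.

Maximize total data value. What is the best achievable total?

407

Taking multispectral imager + gas sampler + thermal camera + LiDAR unit + acoustic recorder + soil-moisture probe: 1588 g used, 407 in data value.
Runner-up radio tag reader + gas sampler + thermal camera + LiDAR unit + soil-moisture probe tops out at 399.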